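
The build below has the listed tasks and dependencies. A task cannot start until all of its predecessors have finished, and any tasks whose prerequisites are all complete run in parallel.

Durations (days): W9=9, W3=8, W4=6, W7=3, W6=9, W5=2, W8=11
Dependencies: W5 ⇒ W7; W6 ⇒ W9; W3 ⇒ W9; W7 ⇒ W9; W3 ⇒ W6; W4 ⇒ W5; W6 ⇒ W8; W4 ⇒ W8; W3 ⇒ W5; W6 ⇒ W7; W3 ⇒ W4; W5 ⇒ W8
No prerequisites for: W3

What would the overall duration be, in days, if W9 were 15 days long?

35

Critical path before the change: W3→W6→W7→W9 = 8+9+3+9 = 29 giving 29 days.
Since W9 is critical, the +6 change carries straight to that chain (now 35 days).
That remains the longest chain; total 35 days.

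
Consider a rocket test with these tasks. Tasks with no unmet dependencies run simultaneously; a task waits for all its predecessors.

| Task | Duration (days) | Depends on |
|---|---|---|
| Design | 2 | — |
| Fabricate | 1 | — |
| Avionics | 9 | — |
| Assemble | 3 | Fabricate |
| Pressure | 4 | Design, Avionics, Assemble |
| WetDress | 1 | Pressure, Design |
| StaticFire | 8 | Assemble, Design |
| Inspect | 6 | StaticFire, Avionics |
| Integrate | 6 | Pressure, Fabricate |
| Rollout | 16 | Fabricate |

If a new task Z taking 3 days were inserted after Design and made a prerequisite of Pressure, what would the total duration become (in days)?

19

Originally the schedule takes 19 days.
With Z inserted, Pressure now waits for max(Design, Avionics, Assemble, Z).
New critical path: Avionics→Pressure→Integrate = 9+4+6 = 19 ⇒ 19 days.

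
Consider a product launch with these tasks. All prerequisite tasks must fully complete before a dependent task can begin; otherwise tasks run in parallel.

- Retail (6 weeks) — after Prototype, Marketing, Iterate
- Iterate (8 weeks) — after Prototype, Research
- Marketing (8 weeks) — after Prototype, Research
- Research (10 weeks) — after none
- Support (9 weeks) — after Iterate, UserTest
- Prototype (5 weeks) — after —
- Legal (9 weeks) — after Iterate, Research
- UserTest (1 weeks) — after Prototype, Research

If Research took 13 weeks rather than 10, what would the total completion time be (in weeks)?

30

The binding path is Research→Iterate→Support = 10+8+9 = 27; finish at 27 weeks.
Research is on the critical path; changing it to 13 makes that path 30 weeks.
That remains the longest chain; total 30 weeks.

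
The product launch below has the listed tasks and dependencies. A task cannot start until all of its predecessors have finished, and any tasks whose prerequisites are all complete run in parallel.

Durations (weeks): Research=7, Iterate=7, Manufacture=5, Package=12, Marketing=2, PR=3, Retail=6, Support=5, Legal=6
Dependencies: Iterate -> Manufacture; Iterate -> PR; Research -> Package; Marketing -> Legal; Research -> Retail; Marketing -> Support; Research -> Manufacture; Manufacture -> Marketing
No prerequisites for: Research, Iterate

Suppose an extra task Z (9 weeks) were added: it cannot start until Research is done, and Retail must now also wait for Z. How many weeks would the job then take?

Originally the job takes 20 weeks.
With Z inserted, Retail now waits for max(Research, Z).
New critical path: Research→Z→Retail = 7+9+6 = 22 ⇒ 22 weeks.

22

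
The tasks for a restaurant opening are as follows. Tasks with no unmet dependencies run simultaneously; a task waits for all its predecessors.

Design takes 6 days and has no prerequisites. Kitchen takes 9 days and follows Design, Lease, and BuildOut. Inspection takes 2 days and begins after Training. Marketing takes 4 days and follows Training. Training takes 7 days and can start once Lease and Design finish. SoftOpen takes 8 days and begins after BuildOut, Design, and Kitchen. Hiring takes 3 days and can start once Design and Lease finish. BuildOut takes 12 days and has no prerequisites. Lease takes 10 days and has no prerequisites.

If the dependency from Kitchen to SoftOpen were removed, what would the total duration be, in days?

Before: longest chain BuildOut→Kitchen→SoftOpen = 12+9+8 = 29, finish 29.
Without Kitchen→SoftOpen, SoftOpen's earliest start moves from 21 to 12.
The longest chain is now Lease→Training→Marketing = 10+7+4 = 21, so the plan takes 21 days.

21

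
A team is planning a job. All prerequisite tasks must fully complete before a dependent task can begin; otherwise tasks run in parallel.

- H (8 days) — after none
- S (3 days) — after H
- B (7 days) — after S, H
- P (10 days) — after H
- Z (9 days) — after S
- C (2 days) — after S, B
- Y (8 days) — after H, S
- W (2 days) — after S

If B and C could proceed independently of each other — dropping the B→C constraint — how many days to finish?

20

With the dependency in place, H→S→B→C = 8+3+7+2 = 20 sets the finish at 20 days.
Without B→C, C's earliest start moves from 18 to 11.
After: H→S→Z = 8+3+9 = 20 → 20 days.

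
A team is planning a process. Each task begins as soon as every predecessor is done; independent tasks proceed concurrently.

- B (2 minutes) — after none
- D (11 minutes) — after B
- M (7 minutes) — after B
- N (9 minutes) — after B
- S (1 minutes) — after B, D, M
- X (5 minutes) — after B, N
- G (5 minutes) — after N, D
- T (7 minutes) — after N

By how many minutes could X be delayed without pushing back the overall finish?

Critical path: B→D→G = 2+11+5 = 18, so the finish is 18 minutes.
Longest path through X: 16 minutes (earliest finish 16, latest finish 18).
So X can slip 18 − 16 = 2 minutes.

2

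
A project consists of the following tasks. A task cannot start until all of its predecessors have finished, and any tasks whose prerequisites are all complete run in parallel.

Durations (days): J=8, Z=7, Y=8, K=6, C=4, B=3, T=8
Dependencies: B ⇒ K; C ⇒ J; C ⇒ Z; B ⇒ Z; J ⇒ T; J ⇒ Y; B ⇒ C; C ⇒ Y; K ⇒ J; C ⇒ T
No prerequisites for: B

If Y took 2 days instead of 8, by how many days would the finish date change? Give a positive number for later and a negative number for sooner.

0

Baseline: B→K→J→Y = 3+6+8+8 = 25 → 25 days.
Y lies on that path, so at 2 days the path becomes 19 days.
Now B→K→J→T = 3+6+8+8 = 25 is longest, so the finish becomes 25 days.
Change in finish: 25 − 25 = +0 days.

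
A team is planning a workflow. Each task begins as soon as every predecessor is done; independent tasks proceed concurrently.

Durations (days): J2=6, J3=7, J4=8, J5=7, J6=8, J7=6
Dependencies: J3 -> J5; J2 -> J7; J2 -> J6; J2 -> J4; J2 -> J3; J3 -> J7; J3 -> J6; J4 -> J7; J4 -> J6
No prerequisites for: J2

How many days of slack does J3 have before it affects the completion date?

J2→J4→J6 = 6+8+8 = 22 sets the makespan at 22 days.
J3 finishes as early as 13 and must finish by 14.
Slack of J3 = 7 − 6 = 1 day.

1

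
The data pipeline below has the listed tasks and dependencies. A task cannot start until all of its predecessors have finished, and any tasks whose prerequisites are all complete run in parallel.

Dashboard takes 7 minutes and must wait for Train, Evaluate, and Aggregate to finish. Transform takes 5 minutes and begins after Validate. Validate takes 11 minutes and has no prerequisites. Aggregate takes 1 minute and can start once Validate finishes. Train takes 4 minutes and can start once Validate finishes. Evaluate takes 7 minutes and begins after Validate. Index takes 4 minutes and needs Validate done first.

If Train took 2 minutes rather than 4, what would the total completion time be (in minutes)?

25

Critical path before the change: Validate→Evaluate→Dashboard = 11+7+7 = 25 giving 25 minutes.
Train has 3 minutes of float (longest path through it is 22).
The critical path is still Validate→Evaluate→Dashboard; finish is now 25 minutes.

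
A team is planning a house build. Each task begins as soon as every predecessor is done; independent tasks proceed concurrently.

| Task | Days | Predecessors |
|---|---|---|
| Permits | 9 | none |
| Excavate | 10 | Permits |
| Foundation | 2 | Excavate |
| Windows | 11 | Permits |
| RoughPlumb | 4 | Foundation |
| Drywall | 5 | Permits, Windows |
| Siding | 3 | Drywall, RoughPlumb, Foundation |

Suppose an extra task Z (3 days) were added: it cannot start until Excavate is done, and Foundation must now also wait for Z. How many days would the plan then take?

31

Originally the plan takes 28 days.
With Z inserted, Foundation now waits for max(Excavate, Z).
New critical path: Permits→Excavate→Z→Foundation→RoughPlumb→Siding = 9+10+3+2+4+3 = 31 ⇒ 31 days.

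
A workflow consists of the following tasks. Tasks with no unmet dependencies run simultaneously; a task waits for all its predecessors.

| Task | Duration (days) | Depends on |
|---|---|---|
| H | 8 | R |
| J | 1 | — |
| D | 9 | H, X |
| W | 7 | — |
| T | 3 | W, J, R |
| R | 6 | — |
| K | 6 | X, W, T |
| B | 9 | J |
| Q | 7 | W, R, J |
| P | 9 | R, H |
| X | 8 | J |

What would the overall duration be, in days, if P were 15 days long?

29

Baseline: R→H→P = 6+8+9 = 23 → 23 days.
Since P is critical, the +6 change carries straight to that chain (now 29 days).
That remains the longest chain; total 29 days.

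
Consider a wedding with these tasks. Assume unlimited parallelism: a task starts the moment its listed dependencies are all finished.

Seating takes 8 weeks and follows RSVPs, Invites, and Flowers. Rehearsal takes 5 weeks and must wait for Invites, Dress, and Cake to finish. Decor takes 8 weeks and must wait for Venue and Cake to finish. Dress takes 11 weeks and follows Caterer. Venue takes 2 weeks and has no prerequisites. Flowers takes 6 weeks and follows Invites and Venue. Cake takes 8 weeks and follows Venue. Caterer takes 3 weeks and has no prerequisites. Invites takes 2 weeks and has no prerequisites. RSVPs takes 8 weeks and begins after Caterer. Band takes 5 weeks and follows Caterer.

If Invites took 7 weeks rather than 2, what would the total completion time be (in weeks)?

Baseline: Caterer→RSVPs→Seating = 3+8+8 = 19 → 19 weeks.
Invites is off the critical path — its longest chain is 16 weeks, giving 3 of slack.
The binding chain switches to Invites→Flowers→Seating = 7+6+8 = 21; finish 21 weeks.

21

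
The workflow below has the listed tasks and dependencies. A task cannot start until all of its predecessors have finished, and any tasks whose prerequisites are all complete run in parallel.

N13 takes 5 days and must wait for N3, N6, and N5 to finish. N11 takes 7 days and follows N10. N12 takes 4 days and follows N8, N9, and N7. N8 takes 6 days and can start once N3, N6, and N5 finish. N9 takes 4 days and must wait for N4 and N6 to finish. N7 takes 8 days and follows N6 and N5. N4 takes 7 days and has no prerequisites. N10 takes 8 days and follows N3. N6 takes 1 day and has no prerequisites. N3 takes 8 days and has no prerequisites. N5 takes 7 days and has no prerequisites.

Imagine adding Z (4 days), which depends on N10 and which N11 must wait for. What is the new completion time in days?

27

Originally the schedule takes 23 days.
With Z inserted, N11 now waits for max(N10, Z).
New critical path: N3→N10→Z→N11 = 8+8+4+7 = 27 ⇒ 27 days.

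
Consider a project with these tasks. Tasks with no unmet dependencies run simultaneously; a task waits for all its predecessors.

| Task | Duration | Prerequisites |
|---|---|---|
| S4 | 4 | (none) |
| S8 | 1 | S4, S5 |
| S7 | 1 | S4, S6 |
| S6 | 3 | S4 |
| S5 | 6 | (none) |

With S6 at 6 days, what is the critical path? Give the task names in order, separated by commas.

S4, S6, S7

The binding path is S4→S6→S7 = 4+3+1 = 8; finish at 8 days.
Since S6 is critical, the +3 change carries straight to that chain (now 11 days).
That remains the longest chain; total 11 days.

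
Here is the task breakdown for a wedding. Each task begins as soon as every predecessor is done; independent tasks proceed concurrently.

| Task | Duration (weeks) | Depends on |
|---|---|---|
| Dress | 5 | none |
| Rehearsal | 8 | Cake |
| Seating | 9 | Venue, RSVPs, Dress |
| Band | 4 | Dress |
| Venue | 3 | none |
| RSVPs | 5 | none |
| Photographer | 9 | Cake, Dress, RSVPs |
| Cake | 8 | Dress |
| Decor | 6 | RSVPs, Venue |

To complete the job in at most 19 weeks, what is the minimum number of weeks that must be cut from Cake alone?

Current finish: 22 weeks; target: 19.
Cake is on every critical path, so each week cut from Cake cuts the finish by one (this holds down to a finish of 15).
Need 22 − 19 = 3 weeks off Cake → Cake becomes 5 weeks, finish becomes 19.

3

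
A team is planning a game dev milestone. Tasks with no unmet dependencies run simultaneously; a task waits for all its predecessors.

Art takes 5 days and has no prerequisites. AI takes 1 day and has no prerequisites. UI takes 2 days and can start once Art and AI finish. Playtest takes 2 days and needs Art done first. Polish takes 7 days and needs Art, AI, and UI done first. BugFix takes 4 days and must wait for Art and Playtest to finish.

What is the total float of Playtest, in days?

The longest chain is Art→UI→Polish = 5+2+7 = 14; overall finish 14 days.
Playtest finishes as early as 7 and must finish by 10.
So Playtest can slip 10 − 7 = 3 days.

3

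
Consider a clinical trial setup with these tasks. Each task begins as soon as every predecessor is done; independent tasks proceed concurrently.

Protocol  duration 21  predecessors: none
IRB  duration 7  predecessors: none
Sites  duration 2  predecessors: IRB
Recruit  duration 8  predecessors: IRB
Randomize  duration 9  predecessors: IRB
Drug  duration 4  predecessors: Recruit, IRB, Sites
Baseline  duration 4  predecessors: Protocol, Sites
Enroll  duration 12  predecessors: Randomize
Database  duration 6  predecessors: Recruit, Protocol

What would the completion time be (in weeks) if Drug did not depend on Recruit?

Before: longest chain IRB→Randomize→Enroll = 7+9+12 = 28, finish 28.
Without Recruit→Drug, Drug's earliest start moves from 15 to 9.
After: IRB→Randomize→Enroll = 7+9+12 = 28 → 28 weeks.

28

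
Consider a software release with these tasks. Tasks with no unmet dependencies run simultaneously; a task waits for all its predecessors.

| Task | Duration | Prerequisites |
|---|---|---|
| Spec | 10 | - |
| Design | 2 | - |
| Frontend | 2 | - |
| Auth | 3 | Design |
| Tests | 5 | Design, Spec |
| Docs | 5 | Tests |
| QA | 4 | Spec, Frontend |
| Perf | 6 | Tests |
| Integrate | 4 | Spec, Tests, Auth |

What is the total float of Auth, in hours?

12

Spec→Tests→Perf = 10+5+6 = 21 sets the makespan at 21 hours.
Auth finishes as early as 5 and must finish by 17.
Float = 21 − 9 = 12.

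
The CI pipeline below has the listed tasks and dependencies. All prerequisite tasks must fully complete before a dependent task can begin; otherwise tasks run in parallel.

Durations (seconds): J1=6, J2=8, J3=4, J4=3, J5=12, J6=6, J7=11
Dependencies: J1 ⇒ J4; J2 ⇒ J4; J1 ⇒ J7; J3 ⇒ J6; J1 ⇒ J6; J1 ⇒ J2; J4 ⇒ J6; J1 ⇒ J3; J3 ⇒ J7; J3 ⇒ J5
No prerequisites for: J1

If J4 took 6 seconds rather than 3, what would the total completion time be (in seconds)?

Actual critical path: J1→J2→J4→J6 = 6+8+3+6 = 23 ⇒ 23 seconds.
Since J4 is critical, the +3 change carries straight to that chain (now 26 seconds).
That remains the longest chain; total 26 seconds.

26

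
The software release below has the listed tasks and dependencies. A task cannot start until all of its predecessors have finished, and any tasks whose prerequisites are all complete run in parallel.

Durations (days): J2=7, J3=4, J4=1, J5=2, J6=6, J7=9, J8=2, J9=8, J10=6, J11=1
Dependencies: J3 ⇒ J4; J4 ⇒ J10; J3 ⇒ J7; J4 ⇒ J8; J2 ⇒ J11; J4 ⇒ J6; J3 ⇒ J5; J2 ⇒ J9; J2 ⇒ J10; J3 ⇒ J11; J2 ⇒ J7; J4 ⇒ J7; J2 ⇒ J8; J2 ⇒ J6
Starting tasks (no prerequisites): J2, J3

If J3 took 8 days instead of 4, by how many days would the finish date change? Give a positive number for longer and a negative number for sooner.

2

As given, the longest chain is J2→J7 = 7+9 = 16, so the finish is 16 days.
The longest path through J3 is only 14 days, so J3 has float 2.
New critical path: J3→J4→J7 = 8+1+9 = 18 ⇒ 18 days.
Change in finish: 18 − 16 = +2 days.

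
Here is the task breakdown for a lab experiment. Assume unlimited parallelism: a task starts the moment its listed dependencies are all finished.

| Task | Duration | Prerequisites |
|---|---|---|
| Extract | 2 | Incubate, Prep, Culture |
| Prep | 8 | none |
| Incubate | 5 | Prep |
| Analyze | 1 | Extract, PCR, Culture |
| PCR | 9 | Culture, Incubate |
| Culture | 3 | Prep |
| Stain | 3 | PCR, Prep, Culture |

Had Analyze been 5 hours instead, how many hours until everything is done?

As given, the longest chain is Prep→Incubate→PCR→Stain = 8+5+9+3 = 25, so the finish is 25 hours.
Analyze is off the critical path — its longest chain is 23 hours, giving 2 of slack.
Now Prep→Incubate→PCR→Analyze = 8+5+9+5 = 27 is longest, so the finish becomes 27 hours.

27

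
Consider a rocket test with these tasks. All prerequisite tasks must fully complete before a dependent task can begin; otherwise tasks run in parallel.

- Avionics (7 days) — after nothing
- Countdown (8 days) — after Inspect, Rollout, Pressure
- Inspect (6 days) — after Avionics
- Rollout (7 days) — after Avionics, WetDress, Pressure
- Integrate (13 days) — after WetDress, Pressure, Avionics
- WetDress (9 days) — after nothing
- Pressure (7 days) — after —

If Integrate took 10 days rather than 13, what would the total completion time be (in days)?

Baseline: WetDress→Rollout→Countdown = 9+7+8 = 24 → 24 days.
The longest path through Integrate is only 22 days, so Integrate has float 2.
No other chain overtakes it, so the finish is 24 days.

24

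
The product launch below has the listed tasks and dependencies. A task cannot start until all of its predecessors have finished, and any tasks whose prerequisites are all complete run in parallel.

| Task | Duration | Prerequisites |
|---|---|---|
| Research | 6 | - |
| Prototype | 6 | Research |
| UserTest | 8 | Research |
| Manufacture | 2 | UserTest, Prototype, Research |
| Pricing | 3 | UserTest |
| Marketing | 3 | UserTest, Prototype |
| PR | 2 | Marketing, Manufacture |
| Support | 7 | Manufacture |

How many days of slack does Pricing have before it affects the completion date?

Critical path: Research→UserTest→Manufacture→Support = 6+8+2+7 = 23, so the finish is 23 days.
Pricing finishes as early as 17 and must finish by 23.
So Pricing can slip 23 − 17 = 6 days.

6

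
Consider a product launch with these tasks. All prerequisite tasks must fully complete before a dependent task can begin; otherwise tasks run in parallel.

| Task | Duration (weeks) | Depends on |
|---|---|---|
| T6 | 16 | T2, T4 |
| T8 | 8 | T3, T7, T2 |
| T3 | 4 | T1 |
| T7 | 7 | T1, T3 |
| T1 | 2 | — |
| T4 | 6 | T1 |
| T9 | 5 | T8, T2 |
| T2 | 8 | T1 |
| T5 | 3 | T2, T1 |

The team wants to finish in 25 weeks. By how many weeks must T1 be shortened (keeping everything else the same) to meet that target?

1

Current finish: 26 weeks; target: 25.
T1 is on every critical path, so each week cut from T1 cuts the finish by one (this holds down to a finish of 25).
Need 26 − 25 = 1 week off T1 → T1 becomes 1 week, finish becomes 25.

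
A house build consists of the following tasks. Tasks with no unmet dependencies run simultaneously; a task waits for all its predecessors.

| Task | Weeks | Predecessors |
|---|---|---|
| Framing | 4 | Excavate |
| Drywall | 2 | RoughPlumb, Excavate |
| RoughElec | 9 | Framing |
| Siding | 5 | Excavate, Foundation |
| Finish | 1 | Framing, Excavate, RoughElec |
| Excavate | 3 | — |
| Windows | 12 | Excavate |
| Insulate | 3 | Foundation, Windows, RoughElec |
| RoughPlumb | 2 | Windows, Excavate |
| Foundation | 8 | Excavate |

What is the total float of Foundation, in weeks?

The longest chain is Excavate→Framing→RoughElec→Insulate = 3+4+9+3 = 19; overall finish 19 weeks.
Longest path through Foundation: 16 weeks (earliest finish 11, latest finish 14).
So Foundation can slip 14 − 11 = 3 weeks.

3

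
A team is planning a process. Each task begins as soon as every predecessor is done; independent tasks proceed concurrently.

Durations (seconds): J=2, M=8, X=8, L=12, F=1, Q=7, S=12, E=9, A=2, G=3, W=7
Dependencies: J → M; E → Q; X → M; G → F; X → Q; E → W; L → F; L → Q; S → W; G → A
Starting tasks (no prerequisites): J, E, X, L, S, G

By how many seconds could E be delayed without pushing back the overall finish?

Critical path: L→Q = 12+7 = 19, so the finish is 19 seconds.
Longest path through E: 16 seconds (earliest finish 9, latest finish 12).
Slack of E = 3 − 0 = 3 seconds.

3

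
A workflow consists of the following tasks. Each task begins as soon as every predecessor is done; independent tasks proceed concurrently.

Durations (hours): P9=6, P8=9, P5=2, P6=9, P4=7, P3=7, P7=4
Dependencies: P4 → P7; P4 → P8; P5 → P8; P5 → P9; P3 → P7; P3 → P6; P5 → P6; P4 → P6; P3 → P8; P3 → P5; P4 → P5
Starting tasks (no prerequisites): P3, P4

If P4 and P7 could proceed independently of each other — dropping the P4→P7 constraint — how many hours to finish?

18

Before: longest chain P3→P5→P6 = 7+2+9 = 18, finish 18.
Dropping P4→P7 doesn't change P7's earliest start (7); another predecessor still binds.
After: P3→P5→P6 = 7+2+9 = 18 → 18 hours.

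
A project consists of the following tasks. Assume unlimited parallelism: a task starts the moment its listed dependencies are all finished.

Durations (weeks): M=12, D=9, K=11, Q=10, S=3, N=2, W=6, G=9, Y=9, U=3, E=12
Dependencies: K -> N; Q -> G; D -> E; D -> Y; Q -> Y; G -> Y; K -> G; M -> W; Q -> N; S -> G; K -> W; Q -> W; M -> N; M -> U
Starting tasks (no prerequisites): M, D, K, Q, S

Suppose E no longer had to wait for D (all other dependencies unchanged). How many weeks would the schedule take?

29

With the dependency in place, K→G→Y = 11+9+9 = 29 sets the finish at 29 weeks.
Without D→E, E's earliest start moves from 9 to 0.
New critical path: K→G→Y = 11+9+9 = 29 ⇒ 29 weeks.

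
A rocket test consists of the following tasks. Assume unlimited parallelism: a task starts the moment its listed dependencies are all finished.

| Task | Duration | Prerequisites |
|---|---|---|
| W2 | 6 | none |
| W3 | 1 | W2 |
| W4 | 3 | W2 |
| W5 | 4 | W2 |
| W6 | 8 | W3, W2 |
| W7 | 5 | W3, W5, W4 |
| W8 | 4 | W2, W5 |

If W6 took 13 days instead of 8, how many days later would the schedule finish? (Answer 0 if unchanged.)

Critical path before the change: W2→W3→W6 = 6+1+8 = 15 giving 15 days.
W6 is on the critical path; changing it to 13 makes that path 20 days.
No other chain overtakes it, so the finish is 20 days.
Change in finish: 20 − 15 = +5 days.

5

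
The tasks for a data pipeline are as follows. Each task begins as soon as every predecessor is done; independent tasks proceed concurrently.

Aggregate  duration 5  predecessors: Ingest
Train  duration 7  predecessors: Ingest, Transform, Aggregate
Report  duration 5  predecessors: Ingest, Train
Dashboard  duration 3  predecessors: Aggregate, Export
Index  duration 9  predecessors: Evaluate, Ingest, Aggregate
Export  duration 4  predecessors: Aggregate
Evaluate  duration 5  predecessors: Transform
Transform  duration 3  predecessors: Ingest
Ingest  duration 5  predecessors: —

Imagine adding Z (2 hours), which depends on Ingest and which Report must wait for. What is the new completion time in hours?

Originally the job takes 22 hours.
With Z inserted, Report now waits for max(Ingest, Train, Z).
New critical path: Ingest→Transform→Evaluate→Index = 5+3+5+9 = 22 ⇒ 22 hours.

22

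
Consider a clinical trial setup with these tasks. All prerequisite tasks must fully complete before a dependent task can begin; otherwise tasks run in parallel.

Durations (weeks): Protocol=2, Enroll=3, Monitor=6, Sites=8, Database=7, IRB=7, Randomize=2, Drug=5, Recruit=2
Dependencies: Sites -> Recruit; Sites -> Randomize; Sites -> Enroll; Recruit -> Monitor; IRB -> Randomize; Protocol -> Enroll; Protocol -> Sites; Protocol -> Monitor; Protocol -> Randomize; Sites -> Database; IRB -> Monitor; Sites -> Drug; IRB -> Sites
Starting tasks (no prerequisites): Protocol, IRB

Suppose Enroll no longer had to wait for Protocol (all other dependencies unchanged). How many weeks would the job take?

With the dependency in place, IRB→Sites→Recruit→Monitor = 7+8+2+6 = 23 sets the finish at 23 weeks.
Dropping Protocol→Enroll doesn't change Enroll's earliest start (15); another predecessor still binds.
After: IRB→Sites→Recruit→Monitor = 7+8+2+6 = 23 → 23 weeks.

23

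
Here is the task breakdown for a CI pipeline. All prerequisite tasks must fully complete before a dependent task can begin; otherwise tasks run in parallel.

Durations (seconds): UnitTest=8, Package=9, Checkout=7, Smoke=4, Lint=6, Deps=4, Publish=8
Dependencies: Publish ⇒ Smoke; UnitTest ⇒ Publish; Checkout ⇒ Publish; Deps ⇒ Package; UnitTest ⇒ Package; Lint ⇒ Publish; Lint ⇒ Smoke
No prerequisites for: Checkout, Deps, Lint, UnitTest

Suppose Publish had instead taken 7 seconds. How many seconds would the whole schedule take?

19

Actual critical path: UnitTest→Publish→Smoke = 8+8+4 = 20 ⇒ 20 seconds.
Since Publish is critical, the -1 change carries straight to that chain (now 19 seconds).
That remains the longest chain; total 19 seconds.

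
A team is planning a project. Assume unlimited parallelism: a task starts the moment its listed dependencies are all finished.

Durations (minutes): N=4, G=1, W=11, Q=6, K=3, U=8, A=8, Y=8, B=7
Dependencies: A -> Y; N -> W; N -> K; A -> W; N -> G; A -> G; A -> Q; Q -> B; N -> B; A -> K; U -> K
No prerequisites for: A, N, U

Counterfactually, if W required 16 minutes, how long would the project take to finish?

Critical path before the change: A→Q→B = 8+6+7 = 21 giving 21 minutes.
W is off the critical path — its longest chain is 19 minutes, giving 2 of slack.
The binding chain switches to A→W = 8+16 = 24; finish 24 minutes.

24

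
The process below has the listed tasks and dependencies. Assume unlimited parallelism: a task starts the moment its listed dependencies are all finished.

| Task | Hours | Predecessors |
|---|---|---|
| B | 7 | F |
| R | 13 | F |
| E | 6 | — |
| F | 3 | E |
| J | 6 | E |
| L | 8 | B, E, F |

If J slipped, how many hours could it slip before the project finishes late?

12

E→F→B→L = 6+3+7+8 = 24 sets the makespan at 24 hours.
Longest path through J: 12 hours (earliest finish 12, latest finish 24).
Slack of J = 18 − 6 = 12 hours.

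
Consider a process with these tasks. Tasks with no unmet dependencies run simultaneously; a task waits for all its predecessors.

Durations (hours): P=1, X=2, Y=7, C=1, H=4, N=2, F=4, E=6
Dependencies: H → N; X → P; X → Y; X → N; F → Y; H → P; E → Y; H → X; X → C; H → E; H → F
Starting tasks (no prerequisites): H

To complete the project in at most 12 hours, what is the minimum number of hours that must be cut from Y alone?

5

Current finish: 17 hours; target: 12.
Y is on every critical path, so each hour cut from Y cuts the finish by one (this holds down to a finish of 11).
Need 17 − 12 = 5 hours off Y → Y becomes 2 hours, finish becomes 12.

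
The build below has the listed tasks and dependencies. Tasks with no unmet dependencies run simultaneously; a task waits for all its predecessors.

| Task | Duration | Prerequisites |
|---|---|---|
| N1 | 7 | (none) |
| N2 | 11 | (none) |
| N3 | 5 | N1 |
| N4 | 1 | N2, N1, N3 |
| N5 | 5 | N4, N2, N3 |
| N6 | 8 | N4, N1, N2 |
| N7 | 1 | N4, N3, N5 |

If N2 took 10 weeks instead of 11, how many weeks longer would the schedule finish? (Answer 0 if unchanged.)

0

Baseline: N1→N3→N4→N6 = 7+5+1+8 = 21 → 21 weeks.
The longest path through N2 is only 20 weeks, so N2 has float 1.
No other chain overtakes it, so the finish is 21 weeks.
Change in finish: 21 − 21 = +0 weeks.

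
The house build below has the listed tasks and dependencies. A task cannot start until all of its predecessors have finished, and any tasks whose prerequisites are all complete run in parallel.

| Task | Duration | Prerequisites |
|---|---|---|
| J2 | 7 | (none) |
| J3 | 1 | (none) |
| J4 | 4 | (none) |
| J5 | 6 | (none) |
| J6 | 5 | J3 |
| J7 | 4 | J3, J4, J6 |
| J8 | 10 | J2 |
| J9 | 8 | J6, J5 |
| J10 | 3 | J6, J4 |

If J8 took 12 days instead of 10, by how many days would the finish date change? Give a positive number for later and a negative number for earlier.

Baseline: J2→J8 = 7+10 = 17 → 17 days.
Since J8 is critical, the +2 change carries straight to that chain (now 19 days).
That remains the longest chain; total 19 days.
Change in finish: 19 − 17 = +2 days.

2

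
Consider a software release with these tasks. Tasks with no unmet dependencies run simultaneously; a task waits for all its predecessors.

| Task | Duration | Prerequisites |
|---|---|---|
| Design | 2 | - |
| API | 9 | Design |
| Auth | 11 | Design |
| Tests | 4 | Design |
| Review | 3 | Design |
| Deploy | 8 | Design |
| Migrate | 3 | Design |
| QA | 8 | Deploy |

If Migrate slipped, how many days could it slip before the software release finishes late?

13

The longest chain is Design→Deploy→QA = 2+8+8 = 18; overall finish 18 days.
Longest path through Migrate: 5 days (earliest finish 5, latest finish 18).
Slack of Migrate = 15 − 2 = 13 days.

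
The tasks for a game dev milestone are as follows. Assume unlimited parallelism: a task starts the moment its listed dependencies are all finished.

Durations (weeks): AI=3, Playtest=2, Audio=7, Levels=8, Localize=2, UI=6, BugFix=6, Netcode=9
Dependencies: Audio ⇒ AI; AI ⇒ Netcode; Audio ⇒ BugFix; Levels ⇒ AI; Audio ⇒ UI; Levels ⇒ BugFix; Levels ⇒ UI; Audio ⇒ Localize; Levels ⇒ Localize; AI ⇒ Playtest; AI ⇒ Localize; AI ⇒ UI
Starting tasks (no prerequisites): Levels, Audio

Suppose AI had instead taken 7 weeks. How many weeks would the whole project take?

Actual critical path: Levels→AI→Netcode = 8+3+9 = 20 ⇒ 20 weeks.
AI lies on that path, so at 7 weeks the path becomes 24 weeks.
That remains the longest chain; total 24 weeks.

24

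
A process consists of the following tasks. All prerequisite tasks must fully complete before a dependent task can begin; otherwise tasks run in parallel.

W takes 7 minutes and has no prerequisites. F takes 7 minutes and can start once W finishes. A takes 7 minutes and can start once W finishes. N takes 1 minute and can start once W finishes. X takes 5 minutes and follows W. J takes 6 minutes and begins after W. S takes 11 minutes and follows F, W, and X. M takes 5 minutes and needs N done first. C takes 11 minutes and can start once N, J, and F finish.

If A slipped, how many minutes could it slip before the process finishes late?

11

Critical path: W→F→S = 7+7+11 = 25, so the finish is 25 minutes.
Longest path through A: 14 minutes (earliest finish 14, latest finish 25).
Float = 25 − 14 = 11.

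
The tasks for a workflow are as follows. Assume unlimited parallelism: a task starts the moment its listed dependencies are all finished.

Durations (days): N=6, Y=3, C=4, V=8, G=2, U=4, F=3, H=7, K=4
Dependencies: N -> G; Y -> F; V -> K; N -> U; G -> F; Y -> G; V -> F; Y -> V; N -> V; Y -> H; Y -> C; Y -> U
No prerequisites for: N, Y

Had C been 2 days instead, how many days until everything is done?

Critical path before the change: N→V→K = 6+8+4 = 18 giving 18 days.
The longest path through C is only 7 days, so C has float 11.
No other chain overtakes it, so the finish is 18 days.

18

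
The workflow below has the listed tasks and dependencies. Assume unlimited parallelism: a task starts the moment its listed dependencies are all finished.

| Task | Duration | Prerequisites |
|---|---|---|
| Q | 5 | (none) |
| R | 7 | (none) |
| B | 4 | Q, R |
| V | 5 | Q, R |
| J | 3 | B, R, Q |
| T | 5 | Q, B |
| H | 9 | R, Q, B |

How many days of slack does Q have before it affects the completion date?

2

R→B→H = 7+4+9 = 20 sets the makespan at 20 days.
Longest path through Q: 18 days (earliest finish 5, latest finish 7).
Slack of Q = 2 − 0 = 2 days.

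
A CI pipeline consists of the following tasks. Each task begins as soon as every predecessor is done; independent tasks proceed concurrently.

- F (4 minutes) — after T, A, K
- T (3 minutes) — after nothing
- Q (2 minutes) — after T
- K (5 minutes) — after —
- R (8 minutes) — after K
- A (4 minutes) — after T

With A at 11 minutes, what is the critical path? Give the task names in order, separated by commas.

T, A, F

As given, the longest chain is K→R = 5+8 = 13, so the finish is 13 minutes.
The longest path through A is only 11 minutes, so A has float 2.
Now T→A→F = 3+11+4 = 18 is longest, so the finish becomes 18 minutes.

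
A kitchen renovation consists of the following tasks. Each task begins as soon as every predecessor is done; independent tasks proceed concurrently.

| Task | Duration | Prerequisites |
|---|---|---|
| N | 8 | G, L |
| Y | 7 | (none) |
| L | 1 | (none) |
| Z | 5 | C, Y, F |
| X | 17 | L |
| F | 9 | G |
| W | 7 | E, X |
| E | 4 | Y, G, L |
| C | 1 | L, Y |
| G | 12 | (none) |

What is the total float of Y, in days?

8

Critical path: G→F→Z = 12+9+5 = 26, so the finish is 26 days.
Longest path through Y: 18 days (earliest finish 7, latest finish 15).
Slack of Y = 8 − 0 = 8 days.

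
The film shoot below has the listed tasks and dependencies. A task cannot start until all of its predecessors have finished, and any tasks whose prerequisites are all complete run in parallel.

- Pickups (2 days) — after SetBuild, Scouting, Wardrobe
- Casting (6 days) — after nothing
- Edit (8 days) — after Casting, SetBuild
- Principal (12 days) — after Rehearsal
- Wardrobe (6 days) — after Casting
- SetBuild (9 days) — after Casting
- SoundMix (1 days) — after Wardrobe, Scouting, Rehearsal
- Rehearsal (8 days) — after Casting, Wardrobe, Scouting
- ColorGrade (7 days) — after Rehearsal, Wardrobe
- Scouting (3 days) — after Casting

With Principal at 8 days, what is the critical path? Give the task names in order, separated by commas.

Casting, Wardrobe, Rehearsal, Principal

Baseline: Casting→Wardrobe→Rehearsal→Principal = 6+6+8+12 = 32 → 32 days.
Principal is on the critical path; changing it to 8 makes that path 28 days.
The critical path is still Casting→Wardrobe→Rehearsal→Principal; finish is now 28 days.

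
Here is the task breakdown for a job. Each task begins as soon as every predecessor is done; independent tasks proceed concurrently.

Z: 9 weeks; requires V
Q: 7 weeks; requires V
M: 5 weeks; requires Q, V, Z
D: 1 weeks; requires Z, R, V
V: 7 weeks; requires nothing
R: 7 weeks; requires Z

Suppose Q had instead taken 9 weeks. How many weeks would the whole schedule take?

24

Baseline: V→Z→R→D = 7+9+7+1 = 24 → 24 weeks.
Q has 5 weeks of float (longest path through it is 19).
The critical path is still V→Z→R→D; finish is now 24 weeks.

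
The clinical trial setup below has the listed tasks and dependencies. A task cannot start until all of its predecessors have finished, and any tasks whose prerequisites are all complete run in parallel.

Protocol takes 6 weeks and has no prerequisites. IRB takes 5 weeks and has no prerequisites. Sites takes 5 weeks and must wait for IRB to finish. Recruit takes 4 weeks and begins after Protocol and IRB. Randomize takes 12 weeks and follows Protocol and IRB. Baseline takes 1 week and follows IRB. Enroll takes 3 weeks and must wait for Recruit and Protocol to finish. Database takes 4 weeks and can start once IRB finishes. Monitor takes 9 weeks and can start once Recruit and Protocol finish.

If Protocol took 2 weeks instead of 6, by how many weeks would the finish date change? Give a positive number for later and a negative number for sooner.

-1

Baseline: Protocol→Recruit→Monitor = 6+4+9 = 19 → 19 weeks.
Since Protocol is critical, the -4 change carries straight to that chain (now 15 weeks).
New critical path: IRB→Recruit→Monitor = 5+4+9 = 18 ⇒ 18 weeks.
Change in finish: 18 − 19 = -1 weeks.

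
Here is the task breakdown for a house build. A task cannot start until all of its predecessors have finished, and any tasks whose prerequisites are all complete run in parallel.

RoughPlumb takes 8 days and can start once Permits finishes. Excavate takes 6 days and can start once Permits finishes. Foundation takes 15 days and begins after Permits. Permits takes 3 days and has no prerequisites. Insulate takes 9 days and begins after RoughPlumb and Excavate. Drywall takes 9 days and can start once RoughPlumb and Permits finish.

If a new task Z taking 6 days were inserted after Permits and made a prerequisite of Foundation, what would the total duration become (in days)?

24

Originally the project takes 20 days.
With Z inserted, Foundation now waits for max(Permits, Z).
New critical path: Permits→Z→Foundation = 3+6+15 = 24 ⇒ 24 days.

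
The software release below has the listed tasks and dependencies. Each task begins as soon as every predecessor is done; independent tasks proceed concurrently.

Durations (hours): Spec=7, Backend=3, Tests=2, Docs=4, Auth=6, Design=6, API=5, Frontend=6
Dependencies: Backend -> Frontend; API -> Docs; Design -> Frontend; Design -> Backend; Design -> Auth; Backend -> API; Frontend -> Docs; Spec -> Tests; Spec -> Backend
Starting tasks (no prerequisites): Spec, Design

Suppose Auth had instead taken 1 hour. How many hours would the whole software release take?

As given, the longest chain is Spec→Backend→Frontend→Docs = 7+3+6+4 = 20, so the finish is 20 hours.
Auth is off the critical path — its longest chain is 12 hours, giving 8 of slack.
That remains the longest chain; total 20 hours.

20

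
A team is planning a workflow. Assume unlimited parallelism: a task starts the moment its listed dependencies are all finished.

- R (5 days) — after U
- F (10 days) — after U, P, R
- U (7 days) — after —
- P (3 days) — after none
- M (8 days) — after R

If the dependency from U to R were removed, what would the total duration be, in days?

17

With the dependency in place, U→R→F = 7+5+10 = 22 sets the finish at 22 days.
Without U→R, R's earliest start moves from 7 to 0.
After: U→F = 7+10 = 17 → 17 days.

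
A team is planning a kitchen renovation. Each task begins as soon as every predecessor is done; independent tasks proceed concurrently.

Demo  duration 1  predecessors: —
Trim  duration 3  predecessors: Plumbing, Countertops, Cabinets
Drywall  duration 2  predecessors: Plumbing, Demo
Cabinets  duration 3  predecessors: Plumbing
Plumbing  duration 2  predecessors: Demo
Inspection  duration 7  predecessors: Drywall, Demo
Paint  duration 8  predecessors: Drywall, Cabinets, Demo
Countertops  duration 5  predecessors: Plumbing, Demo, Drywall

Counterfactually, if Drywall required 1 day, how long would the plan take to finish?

14

Critical path before the change: Demo→Plumbing→Cabinets→Paint = 1+2+3+8 = 14 giving 14 days.
Drywall is off the critical path — its longest chain is 13 days, giving 1 of slack.
No other chain overtakes it, so the finish is 14 days.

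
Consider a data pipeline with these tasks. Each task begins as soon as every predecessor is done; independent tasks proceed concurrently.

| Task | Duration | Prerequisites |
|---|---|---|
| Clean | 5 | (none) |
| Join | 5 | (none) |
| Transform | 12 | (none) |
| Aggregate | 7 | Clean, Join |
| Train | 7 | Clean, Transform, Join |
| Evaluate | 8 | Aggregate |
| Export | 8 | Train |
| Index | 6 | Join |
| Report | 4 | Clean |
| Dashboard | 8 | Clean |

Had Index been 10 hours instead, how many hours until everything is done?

Baseline: Transform→Train→Export = 12+7+8 = 27 → 27 hours.
Index has 16 hours of float (longest path through it is 11).
That remains the longest chain; total 27 hours.

27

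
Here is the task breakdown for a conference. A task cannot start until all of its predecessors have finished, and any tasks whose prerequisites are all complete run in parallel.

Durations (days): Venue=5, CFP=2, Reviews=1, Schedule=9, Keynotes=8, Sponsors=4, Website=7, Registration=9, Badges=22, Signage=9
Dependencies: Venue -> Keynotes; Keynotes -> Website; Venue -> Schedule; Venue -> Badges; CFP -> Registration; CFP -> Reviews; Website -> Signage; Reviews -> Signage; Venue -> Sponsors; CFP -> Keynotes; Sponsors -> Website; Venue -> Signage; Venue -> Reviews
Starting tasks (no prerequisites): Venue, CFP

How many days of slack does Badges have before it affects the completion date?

Venue→Keynotes→Website→Signage = 5+8+7+9 = 29 sets the makespan at 29 days.
Badges finishes as early as 27 and must finish by 29.
Float = 29 − 27 = 2.

2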